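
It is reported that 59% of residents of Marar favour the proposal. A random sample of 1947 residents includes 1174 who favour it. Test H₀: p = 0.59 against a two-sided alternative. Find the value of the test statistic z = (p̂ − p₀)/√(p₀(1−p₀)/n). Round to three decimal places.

z = 1.164

p̂ = 1174/1947 = 0.60298.
Standard error under H₀: √(0.59×0.41/1947) = 0.01115.
z = (0.60298 − 0.59)/0.01115 = 0.01298/0.01115 = 1.164.
Two-sided p-value ≈ 2·Φ(−1.164) = 0.2443.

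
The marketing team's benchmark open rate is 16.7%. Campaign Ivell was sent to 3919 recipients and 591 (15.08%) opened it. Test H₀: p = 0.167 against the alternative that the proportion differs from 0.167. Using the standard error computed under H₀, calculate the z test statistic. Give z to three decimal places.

p̂ = 591/3919 ≈ 0.15080.
Under H₀, SE = √(0.167·0.833/3919) = √(3.54966e-05) = 0.00596.
z = (0.15080 − 0.167)/0.00596 = -0.01620/0.00596 = -2.718.

z = -2.718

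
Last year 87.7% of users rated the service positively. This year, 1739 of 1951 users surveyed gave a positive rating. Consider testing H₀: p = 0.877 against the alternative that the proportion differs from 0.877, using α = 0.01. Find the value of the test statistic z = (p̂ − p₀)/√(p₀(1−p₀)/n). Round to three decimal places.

z = 1.928

p̂ = 1739/1951 = 0.891338.
SE = √(p₀(1−p₀)/n) = √(0.10787/1951) = 0.007436.
z = (0.891338 − 0.877)/0.007436 = 0.014338/0.007436 = 1.928.
p-value = 2·P(Z > 1.928) ≈ 0.0538; since p > α = 0.01, fail to reject H₀.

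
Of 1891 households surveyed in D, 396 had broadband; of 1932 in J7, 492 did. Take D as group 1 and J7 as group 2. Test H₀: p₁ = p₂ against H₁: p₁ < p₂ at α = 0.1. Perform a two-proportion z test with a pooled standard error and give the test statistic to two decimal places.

p̂₁ = 396/1891 ≈ 0.2094, p̂₂ = 492/1932 ≈ 0.2547.
Pooled p̂ = (396+492)/(1891+1932) = 888/3823 = 0.2323.
SE = √(0.178325 × 0.00104642) = 0.0137.
z = (0.2094 − 0.2547)/0.0137 = -0.0453/0.0137 = -3.31.
p-value = P(Z < -3.312) ≈ 0.0005. With α = 0.1, reject H₀.

z = -3.31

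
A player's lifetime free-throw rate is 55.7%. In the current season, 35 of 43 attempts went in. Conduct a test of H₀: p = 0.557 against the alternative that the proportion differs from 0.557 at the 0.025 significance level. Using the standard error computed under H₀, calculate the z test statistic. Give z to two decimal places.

p̂ = 35/43 = 0.8140.
Standard error under H₀: √(0.557×0.443/43) = 0.0758.
z = (0.8140 − 0.557)/0.0758 = 0.2570/0.0758 = 3.39.
Two-sided p-value ≈ 2·Φ(−3.392) = 0.0007; since p < α = 0.025, reject H₀.

z = 3.39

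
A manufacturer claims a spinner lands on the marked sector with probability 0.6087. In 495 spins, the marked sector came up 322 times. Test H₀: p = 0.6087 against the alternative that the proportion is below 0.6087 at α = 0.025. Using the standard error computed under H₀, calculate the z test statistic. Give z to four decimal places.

p̂ = 322/495 ≈ 0.650505.
Standard error under H₀: √(0.6087×0.3913/495) = 0.021936.
z = (0.650505 − 0.6087)/0.021936 = 0.041805/0.021936 = 1.9058.
p-value = P(Z < 1.906) ≈ 0.9717; since p > α = 0.025, fail to reject H₀.

z = 1.9058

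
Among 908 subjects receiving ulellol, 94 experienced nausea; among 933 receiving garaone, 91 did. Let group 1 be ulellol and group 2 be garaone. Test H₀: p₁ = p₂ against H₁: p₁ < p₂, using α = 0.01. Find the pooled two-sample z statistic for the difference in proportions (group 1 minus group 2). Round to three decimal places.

z = 0.427

p̂₁ = 94/908 ≈ 0.10352, p̂₂ = 91/933 ≈ 0.09753.
Pooled p̂ = (94+91)/(908+933) = 185/1841 = 0.10049.
SE = √(0.0903909 × 0.00217313) = 0.01402.
z = (0.10352 − 0.09753)/0.01402 = 0.00599/0.01402 = 0.427.
p-value = P(Z < 0.427) ≈ 0.6654, so at α = 0.01 we fail to reject H₀.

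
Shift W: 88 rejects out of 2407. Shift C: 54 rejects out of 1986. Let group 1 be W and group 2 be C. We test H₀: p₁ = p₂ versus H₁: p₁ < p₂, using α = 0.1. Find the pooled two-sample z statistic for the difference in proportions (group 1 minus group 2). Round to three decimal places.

p̂₁ = 88/2407 = 0.03656, p̂₂ = 54/1986 = 0.02719.
Pooled p̂ = (88+54)/(2407+1986) = 142/4393 = 0.03232.
SE = √(p̂(1−p̂)(1/n₁+1/n₂)) = √(0.03232·0.96768·0.00091898) = √(2.8745e-05) = 0.00536.
z = (0.03656 − 0.02719)/0.00536 = 0.00937/0.00536 = 1.748.
p-value = P(Z < 1.748) ≈ 0.9597; since p > α = 0.1, fail to reject H₀.

z = 1.748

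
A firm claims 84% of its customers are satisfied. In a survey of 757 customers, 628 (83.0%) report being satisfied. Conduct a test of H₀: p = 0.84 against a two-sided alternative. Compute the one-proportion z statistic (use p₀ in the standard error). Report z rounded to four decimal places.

z = -0.7812

p̂ = 628/757 ≈ 0.829590.
SE = √(p₀(1−p₀)/n) = √(0.1344/757) = 0.013325.
z = (0.829590 − 0.84)/0.013325 = -0.010410/0.013325 = -0.7812.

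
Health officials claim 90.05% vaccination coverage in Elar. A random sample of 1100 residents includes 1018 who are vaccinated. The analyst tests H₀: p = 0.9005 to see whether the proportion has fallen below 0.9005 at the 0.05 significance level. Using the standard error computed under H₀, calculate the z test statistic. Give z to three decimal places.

z = 2.765

p̂ = 1018/1100 = 0.925455.
Standard error under H₀: √(0.9005×0.0995/1100) = 0.009025.
z = (0.925455 − 0.9005)/0.009025 = 0.024955/0.009025 = 2.765.
p-value = P(Z < 2.765) ≈ 0.9972. With α = 0.05, fail to reject H₀.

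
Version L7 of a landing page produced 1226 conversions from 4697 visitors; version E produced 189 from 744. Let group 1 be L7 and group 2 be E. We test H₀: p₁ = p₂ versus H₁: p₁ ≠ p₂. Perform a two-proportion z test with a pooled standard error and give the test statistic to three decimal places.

p̂₁ = 1226/4697 = 0.26102, p̂₂ = 189/744 = 0.25403.
Pooled p̂ = (1226+189)/(4697+744) = 1415/5441 = 0.26006.
SE = √(0.19243 × 0.00155699) = 0.01731.
z = (0.26102 − 0.25403)/0.01731 = 0.00699/0.01731 = 0.404.

z = 0.404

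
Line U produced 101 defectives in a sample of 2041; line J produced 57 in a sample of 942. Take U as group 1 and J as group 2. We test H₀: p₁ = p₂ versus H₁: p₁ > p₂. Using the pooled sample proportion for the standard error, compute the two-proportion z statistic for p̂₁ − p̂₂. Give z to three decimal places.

p̂₁ = 101/2041 ≈ 0.049486, p̂₂ = 57/942 ≈ 0.060510.
Pooled p̂ = (101+57)/(2041+942) = 158/2983 = 0.052967.
SE = √(p̂(1−p̂)(1/n₁+1/n₂)) = √(0.052967·0.947033·0.00155153) = √(7.78267e-05) = 0.008822.
z = (0.049486 − 0.060510)/0.008822 = -0.011024/0.008822 = -1.250.

z = -1.250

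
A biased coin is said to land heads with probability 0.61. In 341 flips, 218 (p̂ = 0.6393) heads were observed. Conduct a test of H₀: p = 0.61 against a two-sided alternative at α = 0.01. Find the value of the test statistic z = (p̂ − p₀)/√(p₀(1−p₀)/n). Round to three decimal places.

p̂ = 218/341 ≈ 0.63930.
SE = √(p₀(1−p₀)/n) = √(0.2379/341) = 0.02641.
z = (0.63930 − 0.61)/0.02641 = 0.02930/0.02641 = 1.109.
Two-sided p-value ≈ 2·Φ(−1.109) = 0.2674, so at α = 0.01 we fail to reject H₀.

z = 1.109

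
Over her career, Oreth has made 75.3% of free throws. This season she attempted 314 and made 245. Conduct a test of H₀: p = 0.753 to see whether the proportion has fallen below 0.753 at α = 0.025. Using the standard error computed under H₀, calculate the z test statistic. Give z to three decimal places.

p̂ = 245/314 ≈ 0.78025.
Standard error under H₀: √(0.753×0.247/314) = 0.02434.
z = (0.78025 − 0.753)/0.02434 = 0.02725/0.02434 = 1.120.
p-value = P(Z < 1.120) ≈ 0.8686. With α = 0.025, fail to reject H₀.

z = 1.120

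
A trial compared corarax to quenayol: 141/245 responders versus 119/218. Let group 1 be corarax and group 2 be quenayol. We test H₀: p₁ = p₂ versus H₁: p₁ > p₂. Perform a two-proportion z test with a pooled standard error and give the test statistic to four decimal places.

z = 0.6415

p̂₁ = 141/245 ≈ 0.575510, p̂₂ = 119/218 ≈ 0.545872.
Pooled p̂ = (141+119)/(245+218) = 260/463 = 0.561555.
SE = √(p̂(1−p̂)(1/n₁+1/n₂)) = √(0.561555·0.438445·0.00866879) = √(0.00213435) = 0.046199.
z = (0.575510 − 0.545872)/0.046199 = 0.029638/0.046199 = 0.6415.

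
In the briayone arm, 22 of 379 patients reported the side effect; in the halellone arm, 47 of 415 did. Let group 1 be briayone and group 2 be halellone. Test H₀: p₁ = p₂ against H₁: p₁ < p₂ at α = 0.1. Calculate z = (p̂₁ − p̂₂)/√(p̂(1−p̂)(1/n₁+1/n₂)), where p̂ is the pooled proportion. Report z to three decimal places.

p̂₁ = 22/379 ≈ 0.058047, p̂₂ = 47/415 ≈ 0.113253.
Pooled p̂ = (22+47)/(379+415) = 69/794 = 0.086902.
SE = √(p̂(1−p̂)(1/n₁+1/n₂)) = √(0.086902·0.913098·0.00504816) = √(0.000400571) = 0.020014.
z = (0.058047 − 0.113253)/0.020014 = -0.055206/0.020014 = -2.758.
p-value = P(Z < -2.758) ≈ 0.0029, so at α = 0.1 we reject H₀.

z = -2.758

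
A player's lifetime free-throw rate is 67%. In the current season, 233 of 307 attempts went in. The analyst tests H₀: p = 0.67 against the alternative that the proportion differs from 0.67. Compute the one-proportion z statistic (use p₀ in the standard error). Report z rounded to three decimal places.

z = 3.315

p̂ = 233/307 ≈ 0.758958.
Under H₀, SE = √(0.67·0.33/307) = √(0.000720195) = 0.026836.
z = (0.758958 − 0.67)/0.026836 = 0.088958/0.026836 = 3.315.
p-value = 2·P(Z > 3.315) ≈ 0.0009.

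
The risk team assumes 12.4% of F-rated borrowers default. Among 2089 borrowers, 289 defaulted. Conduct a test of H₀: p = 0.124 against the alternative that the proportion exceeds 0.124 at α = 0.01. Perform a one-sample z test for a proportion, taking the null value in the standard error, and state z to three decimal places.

p̂ = 289/2089 = 0.13834.
SE = √(p₀(1−p₀)/n) = √(0.10862/2089) = 0.00721.
z = (0.13834 − 0.124)/0.00721 = 0.01434/0.00721 = 1.989.
p-value = P(Z > 1.989) ≈ 0.0233, so at α = 0.01 we fail to reject H₀.

z = 1.989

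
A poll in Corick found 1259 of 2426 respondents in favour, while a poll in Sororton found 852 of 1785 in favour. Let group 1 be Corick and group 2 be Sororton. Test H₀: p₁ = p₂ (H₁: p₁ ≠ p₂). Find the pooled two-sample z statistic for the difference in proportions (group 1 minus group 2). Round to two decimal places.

z = 2.67

p̂₁ = 1259/2426 ≈ 0.5190, p̂₂ = 852/1785 ≈ 0.4773.
Pooled p̂ = (1259+852)/(2426+1785) = 2111/4211 = 0.5013.
SE = √(p̂(1−p̂)(1/n₁+1/n₂)) = √(0.5013·0.4987·0.000972425) = √(0.000243105) = 0.0156.
z = (0.5190 − 0.4773)/0.0156 = 0.0417/0.0156 = 2.67.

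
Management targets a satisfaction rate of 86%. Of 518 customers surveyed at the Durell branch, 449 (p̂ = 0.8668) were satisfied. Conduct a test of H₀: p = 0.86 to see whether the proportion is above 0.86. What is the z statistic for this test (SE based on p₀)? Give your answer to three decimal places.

p̂ = 449/518 ≈ 0.86680.
Standard error under H₀: √(0.86×0.14/518) = 0.01525.
z = (0.86680 − 0.86)/0.01525 = 0.00680/0.01525 = 0.446.
p-value = P(Z > 0.446) ≈ 0.3279.

z = 0.446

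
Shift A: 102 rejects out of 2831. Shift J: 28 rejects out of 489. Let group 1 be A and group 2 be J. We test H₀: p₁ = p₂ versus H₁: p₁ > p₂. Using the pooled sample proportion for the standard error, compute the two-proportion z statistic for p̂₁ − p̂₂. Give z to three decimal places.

p̂₁ = 102/2831 ≈ 0.03603, p̂₂ = 28/489 ≈ 0.05726.
Pooled p̂ = (102+28)/(2831+489) = 130/3320 = 0.03916.
SE = √(p̂(1−p̂)(1/n₁+1/n₂)) = √(0.03916·0.96084·0.00239822) = √(9.02292e-05) = 0.00950.
z = (0.03603 − 0.05726)/0.00950 = -0.02123/0.00950 = -2.235.
p-value = P(Z > -2.235) ≈ 0.9873.

z = -2.235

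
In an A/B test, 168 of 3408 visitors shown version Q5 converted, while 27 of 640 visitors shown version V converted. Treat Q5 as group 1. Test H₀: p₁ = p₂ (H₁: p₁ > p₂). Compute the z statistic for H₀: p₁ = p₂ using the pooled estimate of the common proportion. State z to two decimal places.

p̂₁ = 168/3408 = 0.0493, p̂₂ = 27/640 = 0.0422.
Pooled p̂ = (168+27)/(3408+640) = 195/4048 = 0.0482.
SE = √(p̂(1−p̂)(1/n₁+1/n₂)) = √(0.0482·0.9518·0.00185593) = √(8.50969e-05) = 0.0092.
z = (0.0493 − 0.0422)/0.0092 = 0.0071/0.0092 = 0.77.
p-value = P(Z > 0.771) ≈ 0.2205.

z = 0.77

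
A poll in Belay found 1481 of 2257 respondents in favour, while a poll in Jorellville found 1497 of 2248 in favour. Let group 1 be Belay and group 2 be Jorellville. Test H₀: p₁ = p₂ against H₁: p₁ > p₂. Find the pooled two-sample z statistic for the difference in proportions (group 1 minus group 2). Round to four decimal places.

z = -0.6909

p̂₁ = 1481/2257 ≈ 0.6561808, p̂₂ = 1497/2248 ≈ 0.6659253.
Pooled p̂ = (1481+1497)/(2257+2248) = 2978/4505 = 0.6610433.
SE = √(p̂(1−p̂)(1/n₁+1/n₂)) = √(0.6610433·0.3389567·0.000887906) = √(0.000198949) = 0.0141049.
z = (0.6561808 − 0.6659253)/0.0141049 = -0.0097445/0.0141049 = -0.6909.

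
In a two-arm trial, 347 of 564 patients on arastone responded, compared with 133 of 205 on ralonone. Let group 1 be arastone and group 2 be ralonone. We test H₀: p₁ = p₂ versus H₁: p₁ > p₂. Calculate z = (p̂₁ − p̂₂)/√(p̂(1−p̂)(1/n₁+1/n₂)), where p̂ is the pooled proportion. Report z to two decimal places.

z = -0.85

p̂₁ = 347/564 ≈ 0.6152, p̂₂ = 133/205 ≈ 0.6488.
Pooled p̂ = (347+133)/(564+205) = 480/769 = 0.6242.
SE = √(0.234578 × 0.0066511) = 0.0395.
z = (0.6152 − 0.6488)/0.0395 = -0.0336/0.0395 = -0.85.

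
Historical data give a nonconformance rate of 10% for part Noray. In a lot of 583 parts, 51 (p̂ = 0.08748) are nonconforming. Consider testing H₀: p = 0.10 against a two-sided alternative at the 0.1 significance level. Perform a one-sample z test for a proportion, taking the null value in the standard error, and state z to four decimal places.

z = -1.0078

p̂ = 51/583 ≈ 0.0874786.
SE = √(p₀(1−p₀)/n) = √(0.09/583) = 0.0124247.
z = (0.0874786 − 0.1)/0.0124247 = -0.0125214/0.0124247 = -1.0078.
Two-sided p-value ≈ 2·Φ(−1.008) = 0.3136, so at α = 0.1 we fail to reject H₀.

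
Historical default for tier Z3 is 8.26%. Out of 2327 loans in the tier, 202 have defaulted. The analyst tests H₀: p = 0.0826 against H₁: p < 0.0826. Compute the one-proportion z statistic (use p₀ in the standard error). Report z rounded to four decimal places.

p̂ = 202/2327 ≈ 0.086807.
Standard error under H₀: √(0.0826×0.9174/2327) = 0.005707.
z = (0.086807 − 0.0826)/0.005707 = 0.004207/0.005707 = 0.7372.
p-value = P(Z < 0.737) ≈ 0.7695.

z = 0.7372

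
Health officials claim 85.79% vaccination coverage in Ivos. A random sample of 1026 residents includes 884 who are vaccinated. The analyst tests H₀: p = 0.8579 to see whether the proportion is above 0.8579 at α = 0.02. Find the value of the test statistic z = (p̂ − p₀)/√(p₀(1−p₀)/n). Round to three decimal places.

p̂ = 884/1026 ≈ 0.86160.
SE = √(p₀(1−p₀)/n) = √(0.12191/1026) = 0.01090.
z = (0.86160 − 0.8579)/0.01090 = 0.00370/0.01090 = 0.339.
p-value = P(Z > 0.339) ≈ 0.3672. With α = 0.02, fail to reject H₀.

z = 0.339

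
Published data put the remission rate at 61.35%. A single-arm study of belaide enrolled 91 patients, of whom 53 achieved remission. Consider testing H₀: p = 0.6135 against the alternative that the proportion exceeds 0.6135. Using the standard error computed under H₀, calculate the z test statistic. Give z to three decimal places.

z = -0.609

p̂ = 53/91 ≈ 0.58242.
Standard error under H₀: √(0.6135×0.3865/91) = 0.05105.
z = (0.58242 − 0.6135)/0.05105 = -0.03108/0.05105 = -0.609.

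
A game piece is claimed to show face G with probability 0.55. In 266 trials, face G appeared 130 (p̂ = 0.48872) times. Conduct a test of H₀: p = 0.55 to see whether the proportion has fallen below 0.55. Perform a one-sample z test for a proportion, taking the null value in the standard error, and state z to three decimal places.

p̂ = 130/266 = 0.48872.
Under H₀, SE = √(0.55·0.45/266) = √(0.000930451) = 0.03050.
z = (0.48872 − 0.55)/0.03050 = -0.06128/0.03050 = -2.009.
p-value = P(Z < -2.009) ≈ 0.0223.

z = -2.009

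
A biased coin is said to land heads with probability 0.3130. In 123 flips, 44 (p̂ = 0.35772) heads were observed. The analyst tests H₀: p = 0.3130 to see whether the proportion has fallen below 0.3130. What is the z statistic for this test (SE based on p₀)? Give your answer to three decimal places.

p̂ = 44/123 ≈ 0.35772.
SE = √(p₀(1−p₀)/n) = √(0.21503/123) = 0.04181.
z = (0.35772 − 0.313)/0.04181 = 0.04472/0.04181 = 1.070.
p-value = P(Z < 1.070) ≈ 0.8576.

z = 1.070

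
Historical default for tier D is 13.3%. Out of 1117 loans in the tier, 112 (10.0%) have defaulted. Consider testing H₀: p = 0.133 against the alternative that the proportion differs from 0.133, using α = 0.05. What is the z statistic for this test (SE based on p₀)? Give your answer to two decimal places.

z = -3.22

p̂ = 112/1117 = 0.10027.
Under H₀, SE = √(0.133·0.867/1117) = √(0.000103233) = 0.01016.
z = (0.10027 − 0.133)/0.01016 = -0.03273/0.01016 = -3.22.
Two-sided p-value ≈ 2·Φ(−3.221) = 0.0013. With α = 0.05, reject H₀.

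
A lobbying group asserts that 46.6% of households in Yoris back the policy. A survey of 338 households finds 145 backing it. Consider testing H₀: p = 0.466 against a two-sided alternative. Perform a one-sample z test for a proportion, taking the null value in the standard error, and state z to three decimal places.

z = -1.364

p̂ = 145/338 = 0.42899.
Under H₀, SE = √(0.466·0.534/338) = √(0.000736225) = 0.02713.
z = (0.42899 − 0.466)/0.02713 = -0.03701/0.02713 = -1.364.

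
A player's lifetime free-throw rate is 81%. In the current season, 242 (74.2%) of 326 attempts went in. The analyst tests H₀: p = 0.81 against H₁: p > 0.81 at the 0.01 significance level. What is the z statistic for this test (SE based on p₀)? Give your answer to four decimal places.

p̂ = 242/326 = 0.742331.
Standard error under H₀: √(0.81×0.19/326) = 0.021728.
z = (0.742331 − 0.81)/0.021728 = -0.067669/0.021728 = -3.1144.
p-value = P(Z > -3.114) ≈ 0.9991; since p > α = 0.01, fail to reject H₀.

z = -3.1144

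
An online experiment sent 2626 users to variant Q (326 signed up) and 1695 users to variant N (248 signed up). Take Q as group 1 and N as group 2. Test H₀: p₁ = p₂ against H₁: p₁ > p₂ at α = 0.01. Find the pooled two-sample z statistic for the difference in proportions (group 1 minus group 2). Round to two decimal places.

z = -2.10

p̂₁ = 326/2626 ≈ 0.12414, p̂₂ = 248/1695 ≈ 0.14631.
Pooled p̂ = (326+248)/(2626+1695) = 574/4321 = 0.13284.
SE = √(p̂(1−p̂)(1/n₁+1/n₂)) = √(0.13284·0.86716·0.000970778) = √(0.000111827) = 0.01057.
z = (0.12414 − 0.14631)/0.01057 = -0.02217/0.01057 = -2.10.
p-value = P(Z > -2.096) ≈ 0.9820; since p > α = 0.01, fail to reject H₀.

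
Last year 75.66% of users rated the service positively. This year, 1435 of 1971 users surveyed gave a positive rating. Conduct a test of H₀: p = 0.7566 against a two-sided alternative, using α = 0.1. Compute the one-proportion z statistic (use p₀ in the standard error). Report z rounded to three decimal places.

z = -2.953

p̂ = 1435/1971 ≈ 0.728057.
SE = √(p₀(1−p₀)/n) = √(0.18416/1971) = 0.009666.
z = (0.728057 − 0.7566)/0.009666 = -0.028543/0.009666 = -2.953.
p-value = 2·P(Z > 2.953) ≈ 0.0031; since p < α = 0.1, reject H₀.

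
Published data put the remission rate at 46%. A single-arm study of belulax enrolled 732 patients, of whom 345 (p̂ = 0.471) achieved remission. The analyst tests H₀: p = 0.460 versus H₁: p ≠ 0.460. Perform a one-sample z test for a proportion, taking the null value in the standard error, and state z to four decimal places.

p̂ = 345/732 = 0.471311.
SE = √(p₀(1−p₀)/n) = √(0.2484/732) = 0.018421.
z = (0.471311 − 0.46)/0.018421 = 0.011311/0.018421 = 0.6140.
Two-sided p-value ≈ 2·Φ(−0.614) = 0.5392.

z = 0.6140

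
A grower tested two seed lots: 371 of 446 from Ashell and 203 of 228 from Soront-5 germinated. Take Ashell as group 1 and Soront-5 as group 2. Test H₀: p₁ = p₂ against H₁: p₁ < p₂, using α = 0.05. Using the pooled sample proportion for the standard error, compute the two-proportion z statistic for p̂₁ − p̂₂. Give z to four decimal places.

z = -2.0219

p̂₁ = 371/446 ≈ 0.8318386, p̂₂ = 203/228 ≈ 0.8903509.
Pooled p̂ = (371+203)/(446+228) = 574/674 = 0.8516320.
SE = √(0.126355 × 0.00662812) = 0.0289395.
z = (0.8318386 − 0.8903509)/0.0289395 = -0.0585123/0.0289395 = -2.0219.
p-value = P(Z < -2.022) ≈ 0.0216, so at α = 0.05 we reject H₀.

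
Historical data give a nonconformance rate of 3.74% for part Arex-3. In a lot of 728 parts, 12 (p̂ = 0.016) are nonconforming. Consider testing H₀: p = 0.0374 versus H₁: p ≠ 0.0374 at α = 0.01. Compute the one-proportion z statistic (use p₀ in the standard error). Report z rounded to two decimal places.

p̂ = 12/728 ≈ 0.016484.
SE = √(p₀(1−p₀)/n) = √(0.036001/728) = 0.007032.
z = (0.016484 − 0.0374)/0.007032 = -0.020916/0.007032 = -2.97.
p-value = 2·P(Z > 2.974) ≈ 0.0029. With α = 0.01, reject H₀.

z = -2.97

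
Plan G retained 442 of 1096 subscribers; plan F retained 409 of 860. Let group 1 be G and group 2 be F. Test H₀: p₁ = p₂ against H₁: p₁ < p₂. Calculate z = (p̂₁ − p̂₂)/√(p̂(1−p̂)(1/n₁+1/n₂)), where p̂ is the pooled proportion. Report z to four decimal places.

p̂₁ = 442/1096 = 0.403285, p̂₂ = 409/860 = 0.475581.
Pooled p̂ = (442+409)/(1096+860) = 851/1956 = 0.435072.
SE = √(0.245784 × 0.0020752) = 0.022584.
z = (0.403285 − 0.475581)/0.022584 = -0.072296/0.022584 = -3.2012.

z = -3.2012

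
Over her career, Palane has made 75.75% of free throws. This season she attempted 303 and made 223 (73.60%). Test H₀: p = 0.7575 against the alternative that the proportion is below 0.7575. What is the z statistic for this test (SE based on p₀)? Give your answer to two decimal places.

p̂ = 223/303 ≈ 0.7360.
Standard error under H₀: √(0.7575×0.2425/303) = 0.0246.
z = (0.7360 − 0.7575)/0.0246 = -0.0215/0.0246 = -0.87.
p-value = P(Z < -0.874) ≈ 0.1910.

z = -0.87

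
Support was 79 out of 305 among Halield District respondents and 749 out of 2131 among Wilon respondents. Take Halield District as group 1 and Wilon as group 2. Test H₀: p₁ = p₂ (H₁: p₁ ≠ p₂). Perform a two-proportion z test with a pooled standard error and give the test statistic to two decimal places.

z = -3.19

p̂₁ = 79/305 = 0.2590, p̂₂ = 749/2131 = 0.3515.
Pooled p̂ = (79+749)/(305+2131) = 828/2436 = 0.3399.
SE = √(p̂(1−p̂)(1/n₁+1/n₂)) = √(0.3399·0.6601·0.00374795) = √(0.000840922) = 0.0290.
z = (0.2590 − 0.3515)/0.0290 = -0.0925/0.0290 = -3.19.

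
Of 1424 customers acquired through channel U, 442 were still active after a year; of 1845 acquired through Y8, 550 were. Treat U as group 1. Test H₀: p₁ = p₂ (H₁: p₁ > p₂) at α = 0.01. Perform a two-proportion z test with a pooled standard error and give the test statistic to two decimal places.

p̂₁ = 442/1424 = 0.3104, p̂₂ = 550/1845 = 0.2981.
Pooled p̂ = (442+550)/(1424+1845) = 992/3269 = 0.3035.
SE = √(0.211371 × 0.00124425) = 0.0162.
z = (0.3104 − 0.2981)/0.0162 = 0.0123/0.0162 = 0.76.
p-value = P(Z > 0.758) ≈ 0.2243, so at α = 0.01 we fail to reject H₀.

z = 0.76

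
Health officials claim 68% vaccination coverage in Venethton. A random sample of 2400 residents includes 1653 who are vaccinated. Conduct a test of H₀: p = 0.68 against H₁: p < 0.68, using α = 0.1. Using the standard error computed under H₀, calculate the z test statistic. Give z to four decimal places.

p̂ = 1653/2400 ≈ 0.688750.
SE = √(p₀(1−p₀)/n) = √(0.2176/2400) = 0.009522.
z = (0.688750 − 0.68)/0.009522 = 0.008750/0.009522 = 0.9189.
p-value = P(Z < 0.919) ≈ 0.8209; since p > α = 0.1, fail to reject H₀.

z = 0.9189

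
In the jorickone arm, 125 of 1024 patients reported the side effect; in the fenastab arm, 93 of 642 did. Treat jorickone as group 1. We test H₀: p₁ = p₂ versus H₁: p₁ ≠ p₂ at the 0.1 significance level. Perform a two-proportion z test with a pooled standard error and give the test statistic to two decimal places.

z = -1.34

p̂₁ = 125/1024 ≈ 0.1221, p̂₂ = 93/642 ≈ 0.1449.
Pooled p̂ = (125+93)/(1024+642) = 218/1666 = 0.1309.
SE = √(p̂(1−p̂)(1/n₁+1/n₂)) = √(0.1309·0.8691·0.00253419) = √(0.000288214) = 0.0170.
z = (0.1221 − 0.1449)/0.0170 = -0.0228/0.0170 = -1.34.
Two-sided p-value ≈ 2·Φ(−1.342) = 0.1795; since p > α = 0.1, fail to reject H₀.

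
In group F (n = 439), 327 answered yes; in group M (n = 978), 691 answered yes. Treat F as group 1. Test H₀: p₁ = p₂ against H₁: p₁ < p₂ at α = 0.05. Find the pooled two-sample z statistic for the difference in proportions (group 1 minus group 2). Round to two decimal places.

z = 1.48

p̂₁ = 327/439 ≈ 0.74487, p̂₂ = 691/978 ≈ 0.70654.
Pooled p̂ = (327+691)/(439+978) = 1018/1417 = 0.71842.
SE = √(0.202293 × 0.0033004) = 0.02584.
z = (0.74487 − 0.70654)/0.02584 = 0.03833/0.02584 = 1.48.
p-value = P(Z < 1.483) ≈ 0.9310; since p > α = 0.05, fail to reject H₀.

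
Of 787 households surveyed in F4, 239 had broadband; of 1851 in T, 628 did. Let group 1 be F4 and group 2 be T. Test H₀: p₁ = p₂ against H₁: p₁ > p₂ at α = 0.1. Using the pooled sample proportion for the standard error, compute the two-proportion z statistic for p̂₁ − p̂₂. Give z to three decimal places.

p̂₁ = 239/787 ≈ 0.30368, p̂₂ = 628/1851 ≈ 0.33928.
Pooled p̂ = (239+628)/(787+1851) = 867/2638 = 0.32866.
SE = √(0.220642 × 0.0018109) = 0.01999.
z = (0.30368 − 0.33928)/0.01999 = -0.03560/0.01999 = -1.781.
p-value = P(Z > -1.781) ≈ 0.9625; since p > α = 0.1, fail to reject H₀.

z = -1.781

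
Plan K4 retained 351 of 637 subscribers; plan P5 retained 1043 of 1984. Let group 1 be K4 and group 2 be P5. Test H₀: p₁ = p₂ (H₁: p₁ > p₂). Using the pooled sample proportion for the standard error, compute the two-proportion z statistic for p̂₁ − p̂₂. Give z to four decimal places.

z = 1.1140

p̂₁ = 351/637 = 0.551020, p̂₂ = 1043/1984 = 0.525706.
Pooled p̂ = (351+1043)/(637+1984) = 1394/2621 = 0.531858.
SE = √(0.248985 × 0.00207389) = 0.022724.
z = (0.551020 − 0.525706)/0.022724 = 0.025314/0.022724 = 1.1140.
p-value = P(Z > 1.114) ≈ 0.1326.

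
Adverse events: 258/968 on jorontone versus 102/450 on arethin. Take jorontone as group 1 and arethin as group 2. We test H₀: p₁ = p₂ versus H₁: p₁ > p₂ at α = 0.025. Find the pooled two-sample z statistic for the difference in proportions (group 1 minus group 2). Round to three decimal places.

p̂₁ = 258/968 = 0.26653, p̂₂ = 102/450 = 0.22667.
Pooled p̂ = (258+102)/(968+450) = 360/1418 = 0.25388.
SE = √(0.189424 × 0.00325528) = 0.02483.
z = (0.26653 − 0.22667)/0.02483 = 0.03986/0.02483 = 1.605.
p-value = P(Z > 1.605) ≈ 0.0542, so at α = 0.025 we fail to reject H₀.

z = 1.605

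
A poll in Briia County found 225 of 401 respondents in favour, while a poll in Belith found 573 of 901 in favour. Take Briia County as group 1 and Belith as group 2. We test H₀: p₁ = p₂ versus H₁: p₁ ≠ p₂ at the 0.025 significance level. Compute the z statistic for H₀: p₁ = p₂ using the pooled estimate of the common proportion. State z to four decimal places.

z = -2.5603

p̂₁ = 225/401 = 0.561097, p̂₂ = 573/901 = 0.635960.
Pooled p̂ = (225+573)/(401+901) = 798/1302 = 0.612903.
SE = √(p̂(1−p̂)(1/n₁+1/n₂)) = √(0.612903·0.387097·0.00360364) = √(0.000854975) = 0.029240.
z = (0.561097 − 0.635960)/0.029240 = -0.074863/0.029240 = -2.5603.
Two-sided p-value ≈ 2·Φ(−2.560) = 0.0105; since p < α = 0.025, reject H₀.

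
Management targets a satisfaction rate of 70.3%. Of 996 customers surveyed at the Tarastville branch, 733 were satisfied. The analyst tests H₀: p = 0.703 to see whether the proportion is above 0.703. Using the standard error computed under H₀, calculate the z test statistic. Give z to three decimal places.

p̂ = 733/996 = 0.73594.
SE = √(p₀(1−p₀)/n) = √(0.20879/996) = 0.01448.
z = (0.73594 − 0.703)/0.01448 = 0.03294/0.01448 = 2.275.
p-value = P(Z > 2.275) ≈ 0.0114.

z = 2.275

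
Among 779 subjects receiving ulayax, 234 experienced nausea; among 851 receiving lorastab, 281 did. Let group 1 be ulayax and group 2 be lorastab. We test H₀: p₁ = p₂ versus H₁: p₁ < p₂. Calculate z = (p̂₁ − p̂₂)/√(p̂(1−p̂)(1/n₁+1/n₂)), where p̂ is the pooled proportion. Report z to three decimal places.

z = -1.293

p̂₁ = 234/779 = 0.30039, p̂₂ = 281/851 = 0.33020.
Pooled p̂ = (234+281)/(779+851) = 515/1630 = 0.31595.
SE = √(p̂(1−p̂)(1/n₁+1/n₂)) = √(0.31595·0.68405·0.00245879) = √(0.000531407) = 0.02305.
z = (0.30039 − 0.33020)/0.02305 = -0.02981/0.02305 = -1.293.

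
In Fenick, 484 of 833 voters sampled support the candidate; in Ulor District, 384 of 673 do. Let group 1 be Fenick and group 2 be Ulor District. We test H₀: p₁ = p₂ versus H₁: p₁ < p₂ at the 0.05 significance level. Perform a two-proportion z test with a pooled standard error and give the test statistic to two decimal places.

z = 0.41

p̂₁ = 484/833 ≈ 0.5810, p̂₂ = 384/673 ≈ 0.5706.
Pooled p̂ = (484+384)/(833+673) = 868/1506 = 0.5764.
SE = √(p̂(1−p̂)(1/n₁+1/n₂)) = √(0.5764·0.4236·0.00268636) = √(0.000655927) = 0.0256.
z = (0.5810 − 0.5706)/0.0256 = 0.0104/0.0256 = 0.41.
p-value = P(Z < 0.408) ≈ 0.6584. With α = 0.05, fail to reject H₀.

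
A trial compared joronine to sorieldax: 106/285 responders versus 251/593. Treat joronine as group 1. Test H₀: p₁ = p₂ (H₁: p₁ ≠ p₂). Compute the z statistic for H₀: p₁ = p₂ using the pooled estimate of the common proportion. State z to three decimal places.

p̂₁ = 106/285 = 0.37193, p̂₂ = 251/593 = 0.42327.
Pooled p̂ = (106+251)/(285+593) = 357/878 = 0.40661.
SE = √(p̂(1−p̂)(1/n₁+1/n₂)) = √(0.40661·0.59339·0.00519511) = √(0.00125346) = 0.03540.
z = (0.37193 − 0.42327)/0.03540 = -0.05134/0.03540 = -1.450.
Two-sided p-value ≈ 2·Φ(−1.450) = 0.1470.

z = -1.450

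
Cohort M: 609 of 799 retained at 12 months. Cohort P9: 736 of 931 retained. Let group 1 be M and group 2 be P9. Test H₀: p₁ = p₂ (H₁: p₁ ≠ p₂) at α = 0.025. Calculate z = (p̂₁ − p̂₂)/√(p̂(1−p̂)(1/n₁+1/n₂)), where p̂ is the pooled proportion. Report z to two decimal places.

p̂₁ = 609/799 ≈ 0.7622, p̂₂ = 736/931 ≈ 0.7905.
Pooled p̂ = (609+736)/(799+931) = 1345/1730 = 0.7775.
SE = √(0.173018 × 0.00232568) = 0.0201.
z = (0.7622 − 0.7905)/0.0201 = -0.0283/0.0201 = -1.41.
Two-sided p-value ≈ 2·Φ(−1.413) = 0.1576. With α = 0.025, fail to reject H₀.

z = -1.41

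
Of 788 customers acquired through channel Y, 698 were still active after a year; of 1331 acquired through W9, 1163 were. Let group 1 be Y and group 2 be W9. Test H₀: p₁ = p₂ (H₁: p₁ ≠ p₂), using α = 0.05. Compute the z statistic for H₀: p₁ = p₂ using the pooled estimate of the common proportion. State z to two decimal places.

z = 0.82

p̂₁ = 698/788 ≈ 0.8858, p̂₂ = 1163/1331 ≈ 0.8738.
Pooled p̂ = (698+1163)/(788+1331) = 1861/2119 = 0.8782.
SE = √(0.106931 × 0.00202035) = 0.0147.
z = (0.8858 − 0.8738)/0.0147 = 0.0120/0.0147 = 0.82.
Two-sided p-value ≈ 2·Φ(−0.817) = 0.4140. With α = 0.05, fail to reject H₀.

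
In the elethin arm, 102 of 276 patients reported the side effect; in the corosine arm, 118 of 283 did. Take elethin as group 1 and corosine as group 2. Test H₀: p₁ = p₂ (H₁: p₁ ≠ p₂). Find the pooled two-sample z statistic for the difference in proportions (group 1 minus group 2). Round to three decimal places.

z = -1.147

p̂₁ = 102/276 = 0.36957, p̂₂ = 118/283 = 0.41696.
Pooled p̂ = (102+118)/(276+283) = 220/559 = 0.39356.
SE = √(p̂(1−p̂)(1/n₁+1/n₂)) = √(0.39356·0.60644·0.00715676) = √(0.00170811) = 0.04133.
z = (0.36957 − 0.41696)/0.04133 = -0.04739/0.04133 = -1.147.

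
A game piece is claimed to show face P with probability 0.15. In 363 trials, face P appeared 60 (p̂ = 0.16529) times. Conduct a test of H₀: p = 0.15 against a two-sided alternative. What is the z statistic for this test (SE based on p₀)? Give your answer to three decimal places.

p̂ = 60/363 = 0.16529.
SE = √(p₀(1−p₀)/n) = √(0.1275/363) = 0.01874.
z = (0.16529 − 0.15)/0.01874 = 0.01529/0.01874 = 0.816.
p-value = 2·P(Z > 0.816) ≈ 0.4146.

z = 0.816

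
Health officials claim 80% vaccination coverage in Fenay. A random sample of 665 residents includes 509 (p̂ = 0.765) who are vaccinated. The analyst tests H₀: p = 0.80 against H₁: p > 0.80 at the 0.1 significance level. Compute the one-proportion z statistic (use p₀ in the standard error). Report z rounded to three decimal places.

p̂ = 509/665 = 0.76541.
Standard error under H₀: √(0.8×0.2/665) = 0.01551.
z = (0.76541 − 0.8)/0.01551 = -0.03459/0.01551 = -2.230.
p-value = P(Z > -2.230) ≈ 0.9871; since p > α = 0.1, fail to reject H₀.

z = -2.230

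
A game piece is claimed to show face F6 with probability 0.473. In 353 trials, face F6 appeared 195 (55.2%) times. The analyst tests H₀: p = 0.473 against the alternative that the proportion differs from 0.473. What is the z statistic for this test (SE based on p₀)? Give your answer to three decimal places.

p̂ = 195/353 = 0.552408.
Standard error under H₀: √(0.473×0.527/353) = 0.026573.
z = (0.552408 − 0.473)/0.026573 = 0.079408/0.026573 = 2.988.
Two-sided p-value ≈ 2·Φ(−2.988) = 0.0028.

z = 2.988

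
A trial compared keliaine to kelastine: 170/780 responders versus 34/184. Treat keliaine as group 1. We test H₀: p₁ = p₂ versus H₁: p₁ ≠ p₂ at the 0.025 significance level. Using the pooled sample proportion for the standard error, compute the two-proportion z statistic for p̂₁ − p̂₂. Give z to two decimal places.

z = 0.99

p̂₁ = 170/780 ≈ 0.2179, p̂₂ = 34/184 ≈ 0.1848.
Pooled p̂ = (170+34)/(780+184) = 204/964 = 0.2116.
SE = √(0.166836 × 0.00671683) = 0.0335.
z = (0.2179 − 0.1848)/0.0335 = 0.0331/0.0335 = 0.99.
Two-sided p-value ≈ 2·Φ(−0.991) = 0.3218, so at α = 0.025 we fail to reject H₀.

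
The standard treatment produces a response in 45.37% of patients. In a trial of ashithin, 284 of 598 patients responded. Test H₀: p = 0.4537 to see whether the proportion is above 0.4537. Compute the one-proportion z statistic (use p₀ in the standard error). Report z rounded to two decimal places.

z = 1.04

p̂ = 284/598 ≈ 0.4749.
Under H₀, SE = √(0.4537·0.5463/598) = √(0.000414475) = 0.0204.
z = (0.4749 − 0.4537)/0.0204 = 0.0212/0.0204 = 1.04.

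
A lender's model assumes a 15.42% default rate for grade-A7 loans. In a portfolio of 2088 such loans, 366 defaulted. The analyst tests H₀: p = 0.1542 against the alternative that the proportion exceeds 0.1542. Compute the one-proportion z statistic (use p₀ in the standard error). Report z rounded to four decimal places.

p̂ = 366/2088 ≈ 0.175287.
Under H₀, SE = √(0.1542·0.8458/2088) = √(6.24628e-05) = 0.007903.
z = (0.175287 − 0.1542)/0.007903 = 0.021087/0.007903 = 2.6682.
p-value = P(Z > 2.668) ≈ 0.0038.

z = 2.6682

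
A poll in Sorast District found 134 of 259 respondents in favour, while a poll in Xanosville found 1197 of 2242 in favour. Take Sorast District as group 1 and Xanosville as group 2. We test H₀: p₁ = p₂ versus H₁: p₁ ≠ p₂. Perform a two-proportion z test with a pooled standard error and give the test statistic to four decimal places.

z = -0.5046

p̂₁ = 134/259 = 0.517375, p̂₂ = 1197/2242 = 0.533898.
Pooled p̂ = (134+1197)/(259+2242) = 1331/2501 = 0.532187.
SE = √(0.248964 × 0.00430703) = 0.032746.
z = (0.517375 − 0.533898)/0.032746 = -0.016523/0.032746 = -0.5046.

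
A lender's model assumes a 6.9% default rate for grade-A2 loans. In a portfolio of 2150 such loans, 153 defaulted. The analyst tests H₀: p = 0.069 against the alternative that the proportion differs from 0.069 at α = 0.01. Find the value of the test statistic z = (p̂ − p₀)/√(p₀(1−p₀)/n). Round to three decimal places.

p̂ = 153/2150 = 0.071163.
SE = √(p₀(1−p₀)/n) = √(0.064239/2150) = 0.005466.
z = (0.071163 − 0.069)/0.005466 = 0.002163/0.005466 = 0.396.
p-value = 2·P(Z > 0.396) ≈ 0.6923; since p > α = 0.01, fail to reject H₀.

z = 0.396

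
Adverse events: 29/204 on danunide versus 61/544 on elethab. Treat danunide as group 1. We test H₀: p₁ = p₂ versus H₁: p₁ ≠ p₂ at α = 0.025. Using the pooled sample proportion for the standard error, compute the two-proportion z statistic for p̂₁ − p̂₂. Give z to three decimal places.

p̂₁ = 29/204 ≈ 0.14216, p̂₂ = 61/544 ≈ 0.11213.
Pooled p̂ = (29+61)/(204+544) = 90/748 = 0.12032.
SE = √(p̂(1−p̂)(1/n₁+1/n₂)) = √(0.12032·0.87968·0.0067402) = √(0.000713408) = 0.02671.
z = (0.14216 − 0.11213)/0.02671 = 0.03003/0.02671 = 1.124.
Two-sided p-value ≈ 2·Φ(−1.124) = 0.2610; since p > α = 0.025, fail to reject H₀.

z = 1.124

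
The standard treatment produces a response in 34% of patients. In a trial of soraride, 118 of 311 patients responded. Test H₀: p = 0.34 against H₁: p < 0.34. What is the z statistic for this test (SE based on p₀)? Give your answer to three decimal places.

p̂ = 118/311 ≈ 0.37942.
Standard error under H₀: √(0.34×0.66/311) = 0.02686.
z = (0.37942 − 0.34)/0.02686 = 0.03942/0.02686 = 1.468.

z = 1.468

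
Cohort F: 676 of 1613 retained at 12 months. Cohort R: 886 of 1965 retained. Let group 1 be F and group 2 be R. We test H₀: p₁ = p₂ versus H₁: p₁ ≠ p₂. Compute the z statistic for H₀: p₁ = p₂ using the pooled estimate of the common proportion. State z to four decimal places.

p̂₁ = 676/1613 ≈ 0.419095, p̂₂ = 886/1965 ≈ 0.450891.
Pooled p̂ = (676+886)/(1613+1965) = 1562/3578 = 0.436557.
SE = √(0.245975 × 0.00112887) = 0.016664.
z = (0.419095 − 0.450891)/0.016664 = -0.031796/0.016664 = -1.9081.
p-value = 2·P(Z > 1.908) ≈ 0.0564.

z = -1.9081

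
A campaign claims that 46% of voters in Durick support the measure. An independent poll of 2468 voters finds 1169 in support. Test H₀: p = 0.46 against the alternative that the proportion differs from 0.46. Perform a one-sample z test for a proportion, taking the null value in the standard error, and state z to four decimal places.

z = 1.3619

p̂ = 1169/2468 ≈ 0.473663.
Under H₀, SE = √(0.46·0.54/2468) = √(0.000100648) = 0.010032.
z = (0.473663 − 0.46)/0.010032 = 0.013663/0.010032 = 1.3619.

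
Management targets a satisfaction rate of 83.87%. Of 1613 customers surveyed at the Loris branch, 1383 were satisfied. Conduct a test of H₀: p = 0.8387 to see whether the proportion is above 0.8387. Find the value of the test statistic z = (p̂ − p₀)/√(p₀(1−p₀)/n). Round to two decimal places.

p̂ = 1383/1613 ≈ 0.85741.
Under H₀, SE = √(0.8387·0.1613/1613) = √(8.387e-05) = 0.00916.
z = (0.85741 − 0.8387)/0.00916 = 0.01871/0.00916 = 2.04.

z = 2.04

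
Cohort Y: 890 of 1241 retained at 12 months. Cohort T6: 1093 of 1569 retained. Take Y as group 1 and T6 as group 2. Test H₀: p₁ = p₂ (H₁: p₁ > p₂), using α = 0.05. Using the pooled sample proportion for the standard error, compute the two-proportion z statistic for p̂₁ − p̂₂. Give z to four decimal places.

p̂₁ = 890/1241 = 0.717164, p̂₂ = 1093/1569 = 0.696622.
Pooled p̂ = (890+1093)/(1241+1569) = 1983/2810 = 0.705694.
SE = √(0.20769 × 0.00144315) = 0.017313.
z = (0.717164 − 0.696622)/0.017313 = 0.020542/0.017313 = 1.1865.
p-value = P(Z > 1.187) ≈ 0.1177. With α = 0.05, fail to reject H₀.

z = 1.1865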